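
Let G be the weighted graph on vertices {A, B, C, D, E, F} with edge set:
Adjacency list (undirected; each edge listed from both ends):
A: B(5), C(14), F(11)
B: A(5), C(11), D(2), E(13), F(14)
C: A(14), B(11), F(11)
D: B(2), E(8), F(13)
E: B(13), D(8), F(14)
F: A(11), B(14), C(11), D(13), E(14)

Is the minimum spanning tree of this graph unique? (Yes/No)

No

Kruskal's algorithm — process edges by increasing weight (ties by edge label):
B-D (2): add — endpoints in different components.
A-B (5): add — endpoints in different components.
D-E (8): add — endpoints in different components.
A-F (11): add — endpoints in different components.
B-C (11): add — endpoints in different components.
Non-tree edge C-F has weight 11, equal to the heaviest edge on its tree cycle — swapping gives another MST of the same weight. Not unique.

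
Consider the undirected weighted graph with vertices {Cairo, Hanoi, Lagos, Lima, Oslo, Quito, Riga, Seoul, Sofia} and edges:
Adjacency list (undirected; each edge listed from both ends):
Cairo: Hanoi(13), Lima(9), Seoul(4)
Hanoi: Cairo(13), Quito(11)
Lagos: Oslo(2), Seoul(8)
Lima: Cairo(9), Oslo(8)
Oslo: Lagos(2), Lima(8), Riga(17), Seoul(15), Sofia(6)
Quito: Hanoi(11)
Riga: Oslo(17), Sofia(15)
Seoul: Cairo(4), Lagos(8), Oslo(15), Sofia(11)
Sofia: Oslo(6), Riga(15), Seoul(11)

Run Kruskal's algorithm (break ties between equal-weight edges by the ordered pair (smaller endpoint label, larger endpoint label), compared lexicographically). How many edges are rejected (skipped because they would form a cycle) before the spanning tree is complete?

Kruskal's algorithm — process edges by increasing weight (ties by edge label):
Lagos-Oslo (2): add — endpoints in different components.
Cairo-Seoul (4): add — endpoints in different components.
Oslo-Sofia (6): add — endpoints in different components.
Lagos-Seoul (8): add — endpoints in different components.
Lima-Oslo (8): add — endpoints in different components.
Cairo-Lima (9): skip — Cairo and Lima already connected.
Hanoi-Quito (11): add — endpoints in different components.
Seoul-Sofia (11): skip — Sofia and Seoul already connected.
Cairo-Hanoi (13): add — endpoints in different components.
Oslo-Seoul (15): skip — Oslo and Seoul already connected.
Riga-Sofia (15): add — endpoints in different components.
Edges rejected before the tree was complete: 3.

3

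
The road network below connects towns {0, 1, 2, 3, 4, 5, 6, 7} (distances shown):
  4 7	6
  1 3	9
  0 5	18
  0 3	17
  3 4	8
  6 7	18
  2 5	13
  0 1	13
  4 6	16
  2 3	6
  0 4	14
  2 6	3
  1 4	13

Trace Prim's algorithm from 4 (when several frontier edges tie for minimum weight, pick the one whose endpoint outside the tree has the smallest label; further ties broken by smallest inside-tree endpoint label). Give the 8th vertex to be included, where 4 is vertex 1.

5

Grow the tree from 4 using Prim:
Step 1: cheapest edge leaving the tree is 4 7 (6); add 7.
Step 2: cheapest edge leaving the tree is 3 4 (8); add 3.
Step 3: cheapest edge leaving the tree is 2 3 (6); add 2.
Step 4: cheapest edge leaving the tree is 2 6 (3); add 6.
Step 5: cheapest edge leaving the tree is 1 3 (9); add 1.
Step 6: cheapest edge leaving the tree is 0 1 (13); add 0.
Step 7: cheapest edge leaving the tree is 2 5 (13); add 5.
Vertex order: 4, 7, 3, 2, 6, 1, 0, 5. The 8th vertex is 5.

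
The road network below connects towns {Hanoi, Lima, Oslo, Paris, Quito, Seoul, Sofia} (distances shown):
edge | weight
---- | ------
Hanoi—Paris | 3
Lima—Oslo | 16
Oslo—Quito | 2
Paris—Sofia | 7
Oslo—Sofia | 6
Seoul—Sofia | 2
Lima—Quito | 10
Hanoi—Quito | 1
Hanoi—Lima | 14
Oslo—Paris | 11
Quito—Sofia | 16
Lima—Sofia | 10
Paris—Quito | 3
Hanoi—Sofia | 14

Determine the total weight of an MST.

24

Prim, starting at Quito.
Step 1: cheapest edge leaving the tree is Hanoi—Quito (1); add Hanoi.
Step 2: cheapest edge leaving the tree is Oslo—Quito (2); add Oslo.
Step 3: cheapest edge leaving the tree is Hanoi—Paris (3); add Paris.
Step 4: cheapest edge leaving the tree is Oslo—Sofia (6); add Sofia.
Step 5: cheapest edge leaving the tree is Seoul—Sofia (2); add Seoul.
Step 6: cheapest edge leaving the tree is Lima—Quito (10); add Lima.
MST edges: Hanoi—Quito, Oslo—Quito, Hanoi—Paris, Oslo—Sofia, Seoul—Sofia, Lima—Quito; total weight 1+2+3+6+2+10 = 24.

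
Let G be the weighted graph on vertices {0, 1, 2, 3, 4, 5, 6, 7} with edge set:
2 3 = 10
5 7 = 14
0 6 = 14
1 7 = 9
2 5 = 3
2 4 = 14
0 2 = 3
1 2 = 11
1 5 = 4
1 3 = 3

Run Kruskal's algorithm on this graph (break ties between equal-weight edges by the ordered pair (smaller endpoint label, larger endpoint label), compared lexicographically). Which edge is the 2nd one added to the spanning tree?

Kruskal's algorithm — process edges by increasing weight (ties by edge label):
0 2 (3): add — endpoints in different components.
1 3 (3): add — endpoints in different components.
2 5 (3): add — endpoints in different components.
1 5 (4): add — endpoints in different components.
1 7 (9): add — endpoints in different components.
2 3 (10): skip — 2 and 3 already connected.
1 2 (11): skip — 1 and 2 already connected.
0 6 (14): add — endpoints in different components.
2 4 (14): add — endpoints in different components.
The 2nd edge added is 1 3.

1-3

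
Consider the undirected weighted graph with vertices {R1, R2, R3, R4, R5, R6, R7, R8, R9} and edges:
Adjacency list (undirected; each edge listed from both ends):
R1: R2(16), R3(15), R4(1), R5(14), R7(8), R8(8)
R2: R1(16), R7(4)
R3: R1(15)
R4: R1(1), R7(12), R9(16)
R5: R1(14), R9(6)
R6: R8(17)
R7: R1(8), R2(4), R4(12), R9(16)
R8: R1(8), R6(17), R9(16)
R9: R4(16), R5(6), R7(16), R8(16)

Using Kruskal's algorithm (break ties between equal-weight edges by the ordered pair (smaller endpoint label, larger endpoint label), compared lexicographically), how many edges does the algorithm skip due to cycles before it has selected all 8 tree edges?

Sort edges by weight, then run Kruskal:
R1—R4 (1): add — endpoints in different components.
R2—R7 (4): add — endpoints in different components.
R5—R9 (6): add — endpoints in different components.
R1—R7 (8): add — endpoints in different components.
R1—R8 (8): add — endpoints in different components.
R4—R7 (12): skip — R7 and R4 already connected.
R1—R5 (14): add — endpoints in different components.
R1—R3 (15): add — endpoints in different components.
R1—R2 (16): skip — R2 and R1 already connected.
R4—R9 (16): skip — R9 and R4 already connected.
R7—R9 (16): skip — R7 and R9 already connected.
R8—R9 (16): skip — R9 and R8 already connected.
R6—R8 (17): add — endpoints in different components.
Edges rejected before the tree was complete: 5.

5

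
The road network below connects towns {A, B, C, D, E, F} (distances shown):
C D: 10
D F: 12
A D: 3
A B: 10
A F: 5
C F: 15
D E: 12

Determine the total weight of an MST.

40

Prim's algorithm from F:
Step 1: frontier [A F 5, D F 12, C F 15] → take A F (5); add A.
Step 2: frontier [A D 3, A B 10, D F 12, C F 15] → take A D (3); add D.
Step 3: frontier [A B 10, C D 10, D E 12, C F 15] → take A B (10); add B.
Step 4: frontier [C D 10, D E 12, C F 15] → take C D (10); add C.
Step 5: frontier [D E 12] → take D E (12); add E.
MST edges: A F, A D, A B, C D, D E; total weight 5+3+10+10+12 = 40.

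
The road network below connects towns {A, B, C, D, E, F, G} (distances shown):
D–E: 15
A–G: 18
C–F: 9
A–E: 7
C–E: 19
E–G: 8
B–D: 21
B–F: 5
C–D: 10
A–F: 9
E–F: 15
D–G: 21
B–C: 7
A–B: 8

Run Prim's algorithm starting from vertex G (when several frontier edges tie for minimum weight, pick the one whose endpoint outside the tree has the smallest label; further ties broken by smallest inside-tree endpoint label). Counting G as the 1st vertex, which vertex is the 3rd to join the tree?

A

Prim's algorithm from G:
Step 1: frontier [E–G 8, A–G 18, D–G 21] → take E–G (8); add E.
Step 2: frontier [A–E 7, D–E 15, E–F 15, C–E 19, A–G 18, D–G 21] → take A–E (7); add A.
Step 3: frontier [A–B 8, A–F 9, D–E 15, E–F 15, C–E 19, D–G 21] → take A–B (8); add B.
Step 4: frontier [A–F 9, B–F 5, B–C 7, B–D 21, D–E 15, E–F 15, C–E 19, D–G 21] → take B–F (5); add F.
Step 5: frontier [B–C 7, B–D 21, D–E 15, C–E 19, C–F 9, D–G 21] → take B–C (7); add C.
Step 6: frontier [B–D 21, C–D 10, D–E 15, D–G 21] → take C–D (10); add D.
Vertex order: G, E, A, B, F, C, D. The 3rd vertex is A.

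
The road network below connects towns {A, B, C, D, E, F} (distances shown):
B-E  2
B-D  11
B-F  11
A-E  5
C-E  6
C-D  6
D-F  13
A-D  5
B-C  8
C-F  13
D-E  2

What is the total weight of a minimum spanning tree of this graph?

26

Kruskal's algorithm — process edges by increasing weight (ties by edge label):
B-E (2): add. Components now {A} {B,E} {C} {D} {F}
D-E (2): add. Components now {A} {B,D,E} {C} {F}
A-D (5): add. Components now {A,B,D,E} {C} {F}
A-E (5): skip — A and E already connected.
C-D (6): add. Components now {A,B,C,D,E} {F}
C-E (6): skip — C and E already connected.
B-C (8): skip — B and C already connected.
B-D (11): skip — B and D already connected.
B-F (11): add. Components now {A,B,C,D,E,F}
MST edges: B-E, D-E, A-D, C-D, B-F; total weight 2+2+5+6+11 = 26.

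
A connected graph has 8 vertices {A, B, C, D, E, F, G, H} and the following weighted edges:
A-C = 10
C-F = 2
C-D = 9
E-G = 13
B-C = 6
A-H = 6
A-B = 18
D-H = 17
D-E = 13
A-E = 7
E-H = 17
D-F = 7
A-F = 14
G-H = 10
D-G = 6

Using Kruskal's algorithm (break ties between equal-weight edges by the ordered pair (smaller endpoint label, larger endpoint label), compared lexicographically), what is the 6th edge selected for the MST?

D-F

Sort edges by weight, then run Kruskal:
C-F (2): add — endpoints in different components.
A-H (6): add — endpoints in different components.
B-C (6): add — endpoints in different components.
D-G (6): add — endpoints in different components.
A-E (7): add — endpoints in different components.
D-F (7): add — endpoints in different components.
C-D (9): skip — C and D already connected.
A-C (10): add — endpoints in different components.
The 6th edge added is D-F.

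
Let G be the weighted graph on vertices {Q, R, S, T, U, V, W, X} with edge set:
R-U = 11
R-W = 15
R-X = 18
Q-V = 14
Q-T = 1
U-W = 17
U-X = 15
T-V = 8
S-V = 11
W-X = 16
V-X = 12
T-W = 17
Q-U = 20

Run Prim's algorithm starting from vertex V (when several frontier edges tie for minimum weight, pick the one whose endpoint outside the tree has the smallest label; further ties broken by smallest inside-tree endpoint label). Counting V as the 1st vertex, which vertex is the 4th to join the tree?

Prim's algorithm from V:
Step 1: cheapest edge leaving the tree is T-V (8); add T.
Step 2: cheapest edge leaving the tree is Q-T (1); add Q.
Step 3: cheapest edge leaving the tree is S-V (11); add S.
Step 4: cheapest edge leaving the tree is V-X (12); add X.
Step 5: cheapest edge leaving the tree is U-X (15); add U.
Step 6: cheapest edge leaving the tree is R-U (11); add R.
Step 7: cheapest edge leaving the tree is R-W (15); add W.
Vertex order: V, T, Q, S, X, U, R, W. The 4th vertex is S.

S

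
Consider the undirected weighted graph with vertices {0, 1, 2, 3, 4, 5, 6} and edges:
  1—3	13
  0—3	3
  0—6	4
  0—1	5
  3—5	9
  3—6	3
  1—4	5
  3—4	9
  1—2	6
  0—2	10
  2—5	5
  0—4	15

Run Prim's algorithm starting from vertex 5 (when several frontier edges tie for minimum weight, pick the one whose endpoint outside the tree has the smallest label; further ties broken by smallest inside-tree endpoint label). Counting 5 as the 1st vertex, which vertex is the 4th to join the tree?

Prim's algorithm from 5:
Step 1: frontier [2—5 5, 3—5 9] → take 2—5 (5); add 2.
Step 2: frontier [1—2 6, 0—2 10, 3—5 9] → take 1—2 (6); add 1.
Step 3: frontier [0—1 5, 1—4 5, 1—3 13, 0—2 10, 3—5 9] → take 0—1 (5); add 0.
Step 4: frontier [0—3 3, 0—6 4, 0—4 15, 1—4 5, 1—3 13, 3—5 9] → take 0—3 (3); add 3.
Step 5: frontier [0—6 4, 0—4 15, 1—4 5, 3—6 3, 3—4 9] → take 3—6 (3); add 6.
Step 6: frontier [0—4 15, 1—4 5, 3—4 9] → take 1—4 (5); add 4.
Vertex order: 5, 2, 1, 0, 3, 6, 4. The 4th vertex is 0.

0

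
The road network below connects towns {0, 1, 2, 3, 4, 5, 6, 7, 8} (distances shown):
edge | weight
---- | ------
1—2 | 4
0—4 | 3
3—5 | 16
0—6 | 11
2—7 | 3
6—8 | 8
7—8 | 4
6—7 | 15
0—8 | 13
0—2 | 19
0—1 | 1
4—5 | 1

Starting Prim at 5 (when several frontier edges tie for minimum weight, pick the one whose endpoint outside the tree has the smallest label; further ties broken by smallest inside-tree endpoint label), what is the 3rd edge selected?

Prim's algorithm from 5:
Step 1: cheapest edge leaving the tree is 4—5 (1); add 4.
Step 2: cheapest edge leaving the tree is 0—4 (3); add 0.
Step 3: cheapest edge leaving the tree is 0—1 (1); add 1.
Step 4: cheapest edge leaving the tree is 1—2 (4); add 2.
Step 5: cheapest edge leaving the tree is 2—7 (3); add 7.
Step 6: cheapest edge leaving the tree is 7—8 (4); add 8.
Step 7: cheapest edge leaving the tree is 6—8 (8); add 6.
Step 8: cheapest edge leaving the tree is 3—5 (16); add 3.
The 3rd edge added is 0—1.

0-1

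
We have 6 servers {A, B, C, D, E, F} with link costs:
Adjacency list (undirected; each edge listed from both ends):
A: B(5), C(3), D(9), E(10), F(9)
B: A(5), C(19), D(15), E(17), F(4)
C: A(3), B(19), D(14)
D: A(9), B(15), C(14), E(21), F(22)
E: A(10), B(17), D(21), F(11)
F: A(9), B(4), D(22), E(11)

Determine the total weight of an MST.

Grow the tree from E using Prim:
Step 1: frontier [A E 10, E F 11, B E 17, D E 21] → take A E (10); add A.
Step 2: frontier [A C 3, A B 5, A D 9, A F 9, E F 11, B E 17, D E 21] → take A C (3); add C.
Step 3: frontier [A B 5, A D 9, A F 9, C D 14, B C 19, E F 11, B E 17, D E 21] → take A B (5); add B.
Step 4: frontier [A D 9, A F 9, B F 4, B D 15, C D 14, E F 11, D E 21] → take B F (4); add F.
Step 5: frontier [A D 9, B D 15, C D 14, D E 21, D F 22] → take A D (9); add D.
MST edges: A E, A C, A B, B F, A D; total weight 10+3+5+4+9 = 31.

31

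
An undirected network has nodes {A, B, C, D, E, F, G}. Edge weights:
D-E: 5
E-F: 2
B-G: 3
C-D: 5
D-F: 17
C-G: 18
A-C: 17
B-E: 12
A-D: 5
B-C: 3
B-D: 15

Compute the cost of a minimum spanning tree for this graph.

23

Grow the tree from A using Prim:
Step 1: frontier [A-D 5, A-C 17] → take A-D (5); add D.
Step 2: frontier [A-C 17, C-D 5, D-E 5, B-D 15, D-F 17] → take C-D (5); add C.
Step 3: frontier [B-C 3, C-G 18, D-E 5, B-D 15, D-F 17] → take B-C (3); add B.
Step 4: frontier [B-G 3, B-E 12, C-G 18, D-E 5, D-F 17] → take B-G (3); add G.
Step 5: frontier [B-E 12, D-E 5, D-F 17] → take D-E (5); add E.
Step 6: frontier [D-F 17, E-F 2] → take E-F (2); add F.
MST edges: A-D, C-D, B-C, B-G, D-E, E-F; total weight 5+5+3+3+5+2 = 23.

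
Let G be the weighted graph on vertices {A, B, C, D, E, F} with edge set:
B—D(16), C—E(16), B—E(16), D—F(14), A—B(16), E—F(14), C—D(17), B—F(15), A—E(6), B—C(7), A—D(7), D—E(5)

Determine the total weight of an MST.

47

Prim's algorithm from F:
Step 1: frontier [D—F 14, E—F 14, B—F 15] → take D—F (14); add D.
Step 2: frontier [D—E 5, A—D 7, B—D 16, C—D 17, E—F 14, B—F 15] → take D—E (5); add E.
Step 3: frontier [A—D 7, B—D 16, C—D 17, A—E 6, B—E 16, C—E 16, B—F 15] → take A—E (6); add A.
Step 4: frontier [A—B 16, B—D 16, C—D 17, B—E 16, C—E 16, B—F 15] → take B—F (15); add B.
Step 5: frontier [B—C 7, C—D 17, C—E 16] → take B—C (7); add C.
MST edges: D—F, D—E, A—E, B—F, B—C; total weight 14+5+6+15+7 = 47.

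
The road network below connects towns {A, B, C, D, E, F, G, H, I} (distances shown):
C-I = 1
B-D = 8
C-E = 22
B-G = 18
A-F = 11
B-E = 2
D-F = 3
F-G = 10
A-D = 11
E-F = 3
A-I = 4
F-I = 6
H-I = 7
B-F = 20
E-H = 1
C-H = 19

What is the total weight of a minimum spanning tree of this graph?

Kruskal's algorithm — process edges by increasing weight (ties by edge label):
C-I (1): add — endpoints in different components.
E-H (1): add — endpoints in different components.
B-E (2): add — endpoints in different components.
D-F (3): add — endpoints in different components.
E-F (3): add — endpoints in different components.
A-I (4): add — endpoints in different components.
F-I (6): add — endpoints in different components.
H-I (7): skip — H and I already connected.
B-D (8): skip — B and D already connected.
F-G (10): add — endpoints in different components.
MST edges: C-I, E-H, B-E, D-F, E-F, A-I, F-I, F-G; total weight 1+1+2+3+3+4+6+10 = 30.

30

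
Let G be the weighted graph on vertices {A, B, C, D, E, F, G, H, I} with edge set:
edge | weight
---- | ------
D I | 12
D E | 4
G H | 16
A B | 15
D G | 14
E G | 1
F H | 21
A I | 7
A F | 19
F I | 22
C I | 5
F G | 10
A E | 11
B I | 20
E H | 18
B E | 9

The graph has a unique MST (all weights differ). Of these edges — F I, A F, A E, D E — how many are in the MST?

Kruskal: consider edges lightest-first.
E G (1): add — endpoints in different components.
D E (4): add — endpoints in different components.
C I (5): add — endpoints in different components.
A I (7): add — endpoints in different components.
B E (9): add — endpoints in different components.
F G (10): add — endpoints in different components.
A E (11): add — endpoints in different components.
D I (12): skip — D and I already connected.
D G (14): skip — D and G already connected.
A B (15): skip — A and B already connected.
G H (16): add — endpoints in different components.
MST edge set: {E G, D E, C I, A I, B E, F G, A E, G H}.
Of the listed edges, {A E, D E} are in the MST → 2.

2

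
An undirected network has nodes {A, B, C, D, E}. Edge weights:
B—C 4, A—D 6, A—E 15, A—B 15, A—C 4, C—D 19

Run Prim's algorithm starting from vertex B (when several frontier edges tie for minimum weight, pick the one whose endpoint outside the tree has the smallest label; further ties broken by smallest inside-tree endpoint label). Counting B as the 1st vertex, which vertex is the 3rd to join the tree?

A

Prim, starting at B.
Step 1: cheapest edge leaving the tree is B—C (4); add C.
Step 2: cheapest edge leaving the tree is A—C (4); add A.
Step 3: cheapest edge leaving the tree is A—D (6); add D.
Step 4: cheapest edge leaving the tree is A—E (15); add E.
Vertex order: B, C, A, D, E. The 3rd vertex is A.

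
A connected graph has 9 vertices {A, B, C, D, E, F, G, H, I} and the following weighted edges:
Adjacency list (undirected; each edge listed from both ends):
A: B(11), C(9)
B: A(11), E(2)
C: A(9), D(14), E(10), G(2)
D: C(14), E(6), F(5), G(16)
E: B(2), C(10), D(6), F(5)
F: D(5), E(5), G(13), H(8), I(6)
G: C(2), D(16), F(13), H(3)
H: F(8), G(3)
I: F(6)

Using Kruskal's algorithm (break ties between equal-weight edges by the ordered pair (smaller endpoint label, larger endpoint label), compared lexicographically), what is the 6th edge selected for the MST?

Kruskal: consider edges lightest-first.
B E (2): add — endpoints in different components.
C G (2): add — endpoints in different components.
G H (3): add — endpoints in different components.
D F (5): add — endpoints in different components.
E F (5): add — endpoints in different components.
D E (6): skip — D and E already connected.
F I (6): add — endpoints in different components.
F H (8): add — endpoints in different components.
A C (9): add — endpoints in different components.
The 6th edge added is F I.

F-I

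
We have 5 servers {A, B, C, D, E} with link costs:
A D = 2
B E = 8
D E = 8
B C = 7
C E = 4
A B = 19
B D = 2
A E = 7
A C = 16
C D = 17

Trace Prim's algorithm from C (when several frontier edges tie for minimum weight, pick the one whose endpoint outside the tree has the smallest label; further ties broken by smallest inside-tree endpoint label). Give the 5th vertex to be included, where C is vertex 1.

B

Prim's algorithm from C:
Step 1: cheapest edge leaving the tree is C E (4); add E.
Step 2: cheapest edge leaving the tree is A E (7); add A.
Step 3: cheapest edge leaving the tree is A D (2); add D.
Step 4: cheapest edge leaving the tree is B D (2); add B.
Vertex order: C, E, A, D, B. The 5th vertex is B.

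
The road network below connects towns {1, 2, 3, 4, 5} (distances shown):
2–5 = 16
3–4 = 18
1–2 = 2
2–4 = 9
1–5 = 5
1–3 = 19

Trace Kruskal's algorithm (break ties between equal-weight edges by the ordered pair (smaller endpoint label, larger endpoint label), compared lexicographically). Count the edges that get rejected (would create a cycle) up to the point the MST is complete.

1

Kruskal: consider edges lightest-first.
1–2 (2): add — endpoints in different components.
1–5 (5): add — endpoints in different components.
2–4 (9): add — endpoints in different components.
2–5 (16): skip — 2 and 5 already connected.
3–4 (18): add — endpoints in different components.
Edges rejected before the tree was complete: 1.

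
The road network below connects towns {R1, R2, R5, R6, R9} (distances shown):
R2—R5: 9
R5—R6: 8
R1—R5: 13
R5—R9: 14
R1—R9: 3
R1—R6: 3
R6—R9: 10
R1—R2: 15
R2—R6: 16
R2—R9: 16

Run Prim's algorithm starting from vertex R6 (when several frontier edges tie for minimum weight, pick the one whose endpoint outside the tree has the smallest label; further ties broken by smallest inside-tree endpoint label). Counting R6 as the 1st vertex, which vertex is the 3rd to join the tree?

Grow the tree from R6 using Prim:
Step 1: frontier [R1—R6 3, R5—R6 8, R6—R9 10, R2—R6 16] → take R1—R6 (3); add R1.
Step 2: frontier [R1—R9 3, R1—R5 13, R1—R2 15, R5—R6 8, R6—R9 10, R2—R6 16] → take R1—R9 (3); add R9.
Step 3: frontier [R1—R5 13, R1—R2 15, R5—R6 8, R2—R6 16, R5—R9 14, R2—R9 16] → take R5—R6 (8); add R5.
Step 4: frontier [R1—R2 15, R2—R5 9, R2—R6 16, R2—R9 16] → take R2—R5 (9); add R2.
Vertex order: R6, R1, R9, R5, R2. The 3rd vertex is R9.

R9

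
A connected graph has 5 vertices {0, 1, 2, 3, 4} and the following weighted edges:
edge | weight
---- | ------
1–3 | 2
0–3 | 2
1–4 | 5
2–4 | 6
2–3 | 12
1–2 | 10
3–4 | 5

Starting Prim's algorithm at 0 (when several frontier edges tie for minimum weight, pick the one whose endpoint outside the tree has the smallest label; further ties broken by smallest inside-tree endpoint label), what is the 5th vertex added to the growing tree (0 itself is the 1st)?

2

Grow the tree from 0 using Prim:
Step 1: cheapest edge leaving the tree is 0–3 (2); add 3.
Step 2: cheapest edge leaving the tree is 1–3 (2); add 1.
Step 3: cheapest edge leaving the tree is 1–4 (5); add 4.
Step 4: cheapest edge leaving the tree is 2–4 (6); add 2.
Vertex order: 0, 3, 1, 4, 2. The 5th vertex is 2.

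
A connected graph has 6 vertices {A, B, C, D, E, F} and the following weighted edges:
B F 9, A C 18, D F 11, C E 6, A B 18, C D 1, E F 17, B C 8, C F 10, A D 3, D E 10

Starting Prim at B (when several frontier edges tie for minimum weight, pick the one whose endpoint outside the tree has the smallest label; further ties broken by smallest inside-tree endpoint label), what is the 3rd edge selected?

Grow the tree from B using Prim:
Step 1: frontier [B C 8, B F 9, A B 18] → take B C (8); add C.
Step 2: frontier [B F 9, A B 18, C D 1, C E 6, C F 10, A C 18] → take C D (1); add D.
Step 3: frontier [B F 9, A B 18, C E 6, C F 10, A C 18, A D 3, D E 10, D F 11] → take A D (3); add A.
Step 4: frontier [B F 9, C E 6, C F 10, D E 10, D F 11] → take C E (6); add E.
Step 5: frontier [B F 9, C F 10, D F 11, E F 17] → take B F (9); add F.
The 3rd edge added is A D.

A-D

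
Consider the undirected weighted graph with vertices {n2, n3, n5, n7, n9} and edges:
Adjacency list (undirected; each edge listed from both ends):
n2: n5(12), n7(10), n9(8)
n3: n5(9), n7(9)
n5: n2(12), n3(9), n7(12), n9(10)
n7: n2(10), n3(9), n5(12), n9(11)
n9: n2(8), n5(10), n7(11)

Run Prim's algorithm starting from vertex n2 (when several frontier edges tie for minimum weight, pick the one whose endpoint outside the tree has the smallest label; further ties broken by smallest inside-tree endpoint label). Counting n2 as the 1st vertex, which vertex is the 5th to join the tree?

Grow the tree from n2 using Prim:
Step 1: frontier [n2-n9 8, n2-n7 10, n2-n5 12] → take n2-n9 (8); add n9.
Step 2: frontier [n2-n7 10, n2-n5 12, n5-n9 10, n7-n9 11] → take n5-n9 (10); add n5.
Step 3: frontier [n2-n7 10, n3-n5 9, n5-n7 12, n7-n9 11] → take n3-n5 (9); add n3.
Step 4: frontier [n2-n7 10, n3-n7 9, n5-n7 12, n7-n9 11] → take n3-n7 (9); add n7.
Vertex order: n2, n9, n5, n3, n7. The 5th vertex is n7.

n7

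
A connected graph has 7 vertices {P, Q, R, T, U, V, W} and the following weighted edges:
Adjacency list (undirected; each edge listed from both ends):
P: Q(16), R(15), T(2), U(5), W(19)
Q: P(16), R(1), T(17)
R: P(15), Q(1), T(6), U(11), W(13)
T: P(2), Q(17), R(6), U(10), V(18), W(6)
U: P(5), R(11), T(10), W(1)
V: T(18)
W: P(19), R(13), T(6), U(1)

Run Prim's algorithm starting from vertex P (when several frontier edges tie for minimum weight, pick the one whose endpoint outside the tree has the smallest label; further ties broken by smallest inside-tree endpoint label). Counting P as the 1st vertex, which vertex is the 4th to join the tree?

Prim's algorithm from P:
Step 1: frontier [P-T 2, P-U 5, P-R 15, P-Q 16, P-W 19] → take P-T (2); add T.
Step 2: frontier [P-U 5, P-R 15, P-Q 16, P-W 19, R-T 6, T-W 6, T-U 10, Q-T 17, T-V 18] → take P-U (5); add U.
Step 3: frontier [P-R 15, P-Q 16, P-W 19, R-T 6, T-W 6, Q-T 17, T-V 18, U-W 1, R-U 11] → take U-W (1); add W.
Step 4: frontier [P-R 15, P-Q 16, R-T 6, Q-T 17, T-V 18, R-U 11, R-W 13] → take R-T (6); add R.
Step 5: frontier [P-Q 16, Q-R 1, Q-T 17, T-V 18] → take Q-R (1); add Q.
Step 6: frontier [T-V 18] → take T-V (18); add V.
Vertex order: P, T, U, W, R, Q, V. The 4th vertex is W.

W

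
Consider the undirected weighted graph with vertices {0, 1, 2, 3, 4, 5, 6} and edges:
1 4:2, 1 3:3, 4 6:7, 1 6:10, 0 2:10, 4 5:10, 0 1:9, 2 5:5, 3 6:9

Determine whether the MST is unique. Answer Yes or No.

No

Kruskal: consider edges lightest-first.
1 4 (2): add. Components now {0} {1,4} {2} {3} {5} {6}
1 3 (3): add. Components now {0} {1,3,4} {2} {5} {6}
2 5 (5): add. Components now {0} {1,3,4} {2,5} {6}
4 6 (7): add. Components now {0} {1,3,4,6} {2,5}
0 1 (9): add. Components now {0,1,3,4,6} {2,5}
3 6 (9): skip — 3 and 6 already connected.
0 2 (10): add. Components now {0,1,2,3,4,5,6}
Non-tree edge 4 5 has weight 10, equal to the heaviest edge on its tree cycle — swapping gives another MST of the same weight. Not unique.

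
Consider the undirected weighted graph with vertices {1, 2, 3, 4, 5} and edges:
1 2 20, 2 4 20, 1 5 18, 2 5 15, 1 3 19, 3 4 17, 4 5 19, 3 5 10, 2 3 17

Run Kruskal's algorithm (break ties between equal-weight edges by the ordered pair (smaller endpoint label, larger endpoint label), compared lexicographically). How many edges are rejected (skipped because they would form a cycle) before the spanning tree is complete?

Sort edges by weight, then run Kruskal:
3 5 (10): add — endpoints in different components.
2 5 (15): add — endpoints in different components.
2 3 (17): skip — 2 and 3 already connected.
3 4 (17): add — endpoints in different components.
1 5 (18): add — endpoints in different components.
Edges rejected before the tree was complete: 1.

1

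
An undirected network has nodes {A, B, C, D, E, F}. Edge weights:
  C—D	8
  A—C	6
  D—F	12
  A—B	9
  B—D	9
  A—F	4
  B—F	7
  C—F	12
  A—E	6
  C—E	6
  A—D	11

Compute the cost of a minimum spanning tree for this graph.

Sort edges by weight, then run Kruskal:
A—F (4): add. Components now {A,F} {B} {C} {D} {E}
A—C (6): add. Components now {A,C,F} {B} {D} {E}
A—E (6): add. Components now {A,C,E,F} {B} {D}
C—E (6): skip — C and E already connected.
B—F (7): add. Components now {A,B,C,E,F} {D}
C—D (8): add. Components now {A,B,C,D,E,F}
MST edges: A—F, A—C, A—E, B—F, C—D; total weight 4+6+6+7+8 = 31.

31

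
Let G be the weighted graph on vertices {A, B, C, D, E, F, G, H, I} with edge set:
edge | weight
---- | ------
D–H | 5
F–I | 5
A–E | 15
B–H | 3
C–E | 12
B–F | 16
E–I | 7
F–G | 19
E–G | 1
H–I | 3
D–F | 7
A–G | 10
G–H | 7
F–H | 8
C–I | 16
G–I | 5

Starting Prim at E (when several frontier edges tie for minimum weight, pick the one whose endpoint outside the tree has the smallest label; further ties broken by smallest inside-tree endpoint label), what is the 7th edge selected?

A-G

Prim, starting at E.
Step 1: cheapest edge leaving the tree is E–G (1); add G.
Step 2: cheapest edge leaving the tree is G–I (5); add I.
Step 3: cheapest edge leaving the tree is H–I (3); add H.
Step 4: cheapest edge leaving the tree is B–H (3); add B.
Step 5: cheapest edge leaving the tree is D–H (5); add D.
Step 6: cheapest edge leaving the tree is F–I (5); add F.
Step 7: cheapest edge leaving the tree is A–G (10); add A.
Step 8: cheapest edge leaving the tree is C–E (12); add C.
The 7th edge added is A–G.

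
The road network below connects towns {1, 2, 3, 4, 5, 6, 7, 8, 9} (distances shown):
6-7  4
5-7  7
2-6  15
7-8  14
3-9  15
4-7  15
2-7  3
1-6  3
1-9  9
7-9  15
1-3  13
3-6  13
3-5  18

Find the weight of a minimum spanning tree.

Prim's algorithm from 8:
Step 1: frontier [7-8 14] → take 7-8 (14); add 7.
Step 2: frontier [2-7 3, 6-7 4, 5-7 7, 4-7 15, 7-9 15] → take 2-7 (3); add 2.
Step 3: frontier [2-6 15, 6-7 4, 5-7 7, 4-7 15, 7-9 15] → take 6-7 (4); add 6.
Step 4: frontier [1-6 3, 3-6 13, 5-7 7, 4-7 15, 7-9 15] → take 1-6 (3); add 1.
Step 5: frontier [1-9 9, 1-3 13, 3-6 13, 5-7 7, 4-7 15, 7-9 15] → take 5-7 (7); add 5.
Step 6: frontier [1-9 9, 1-3 13, 3-5 18, 3-6 13, 4-7 15, 7-9 15] → take 1-9 (9); add 9.
Step 7: frontier [1-3 13, 3-5 18, 3-6 13, 4-7 15, 3-9 15] → take 1-3 (13); add 3.
Step 8: frontier [4-7 15] → take 4-7 (15); add 4.
MST edges: 7-8, 2-7, 6-7, 1-6, 5-7, 1-9, 1-3, 4-7; total weight 14+3+4+3+7+9+13+15 = 68.

68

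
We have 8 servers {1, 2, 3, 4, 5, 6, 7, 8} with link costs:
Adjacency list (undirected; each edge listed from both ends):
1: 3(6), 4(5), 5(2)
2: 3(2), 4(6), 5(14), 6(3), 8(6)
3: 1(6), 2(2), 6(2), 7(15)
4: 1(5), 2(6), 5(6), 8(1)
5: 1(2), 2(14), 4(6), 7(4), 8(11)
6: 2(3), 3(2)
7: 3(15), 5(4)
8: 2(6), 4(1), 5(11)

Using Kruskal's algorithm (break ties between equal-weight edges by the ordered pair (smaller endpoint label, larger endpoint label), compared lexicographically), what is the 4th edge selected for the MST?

3-6

Kruskal's algorithm — process edges by increasing weight (ties by edge label):
4 8 (1): add — endpoints in different components.
1 5 (2): add — endpoints in different components.
2 3 (2): add — endpoints in different components.
3 6 (2): add — endpoints in different components.
2 6 (3): skip — 2 and 6 already connected.
5 7 (4): add — endpoints in different components.
1 4 (5): add — endpoints in different components.
1 3 (6): add — endpoints in different components.
The 4th edge added is 3 6.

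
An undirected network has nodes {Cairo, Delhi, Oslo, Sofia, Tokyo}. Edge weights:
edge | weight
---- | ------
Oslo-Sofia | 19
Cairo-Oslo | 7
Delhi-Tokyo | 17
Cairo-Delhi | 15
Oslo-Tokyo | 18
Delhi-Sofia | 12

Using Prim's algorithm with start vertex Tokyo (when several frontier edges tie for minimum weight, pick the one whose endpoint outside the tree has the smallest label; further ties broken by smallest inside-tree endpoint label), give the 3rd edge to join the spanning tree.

Cairo-Delhi

Prim's algorithm from Tokyo:
Step 1: cheapest edge leaving the tree is Delhi-Tokyo (17); add Delhi.
Step 2: cheapest edge leaving the tree is Delhi-Sofia (12); add Sofia.
Step 3: cheapest edge leaving the tree is Cairo-Delhi (15); add Cairo.
Step 4: cheapest edge leaving the tree is Cairo-Oslo (7); add Oslo.
The 3rd edge added is Cairo-Delhi.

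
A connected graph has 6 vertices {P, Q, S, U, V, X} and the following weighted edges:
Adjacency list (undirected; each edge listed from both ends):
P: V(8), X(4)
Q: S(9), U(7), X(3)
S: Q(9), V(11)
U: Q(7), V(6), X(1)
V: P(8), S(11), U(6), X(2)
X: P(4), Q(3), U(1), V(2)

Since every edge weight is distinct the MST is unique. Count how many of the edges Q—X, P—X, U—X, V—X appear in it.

Kruskal: consider edges lightest-first.
U—X (1): add. Components now {S} {P} {V} {U,X} {Q}
V—X (2): add. Components now {S} {P} {U,V,X} {Q}
Q—X (3): add. Components now {S} {P} {Q,U,V,X}
P—X (4): add. Components now {S} {P,Q,U,V,X}
U—V (6): skip — V and U already connected.
Q—U (7): skip — U and Q already connected.
P—V (8): skip — P and V already connected.
Q—S (9): add. Components now {P,Q,S,U,V,X}
MST edge set: {U—X, V—X, Q—X, P—X, Q—S}.
Of the listed edges, {Q—X, P—X, U—X, V—X} are in the MST → 4.

4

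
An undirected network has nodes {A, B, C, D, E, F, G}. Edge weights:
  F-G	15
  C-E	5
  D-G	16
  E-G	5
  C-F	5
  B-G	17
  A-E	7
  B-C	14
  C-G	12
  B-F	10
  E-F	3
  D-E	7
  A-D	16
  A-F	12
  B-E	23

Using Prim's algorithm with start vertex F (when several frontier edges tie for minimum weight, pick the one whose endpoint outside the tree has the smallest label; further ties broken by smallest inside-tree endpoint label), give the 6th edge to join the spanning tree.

Grow the tree from F using Prim:
Step 1: cheapest edge leaving the tree is E-F (3); add E.
Step 2: cheapest edge leaving the tree is C-E (5); add C.
Step 3: cheapest edge leaving the tree is E-G (5); add G.
Step 4: cheapest edge leaving the tree is A-E (7); add A.
Step 5: cheapest edge leaving the tree is D-E (7); add D.
Step 6: cheapest edge leaving the tree is B-F (10); add B.
The 6th edge added is B-F.

B-F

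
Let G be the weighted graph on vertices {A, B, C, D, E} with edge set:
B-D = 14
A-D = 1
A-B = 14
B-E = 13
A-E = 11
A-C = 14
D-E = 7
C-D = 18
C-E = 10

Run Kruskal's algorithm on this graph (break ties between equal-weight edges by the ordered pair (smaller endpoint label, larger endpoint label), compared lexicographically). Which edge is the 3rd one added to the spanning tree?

C-E

Sort edges by weight, then run Kruskal:
A-D (1): add. Components now {A,D} {B} {C} {E}
D-E (7): add. Components now {A,D,E} {B} {C}
C-E (10): add. Components now {A,C,D,E} {B}
A-E (11): skip — A and E already connected.
B-E (13): add. Components now {A,B,C,D,E}
The 3rd edge added is C-E.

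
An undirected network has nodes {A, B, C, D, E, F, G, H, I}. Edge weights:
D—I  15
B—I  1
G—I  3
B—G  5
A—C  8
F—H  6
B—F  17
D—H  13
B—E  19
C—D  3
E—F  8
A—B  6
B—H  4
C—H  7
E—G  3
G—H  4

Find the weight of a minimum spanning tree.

33

Sort edges by weight, then run Kruskal:
B—I (1): add — endpoints in different components.
C—D (3): add — endpoints in different components.
E—G (3): add — endpoints in different components.
G—I (3): add — endpoints in different components.
B—H (4): add — endpoints in different components.
G—H (4): skip — G and H already connected.
B—G (5): skip — B and G already connected.
A—B (6): add — endpoints in different components.
F—H (6): add — endpoints in different components.
C—H (7): add — endpoints in different components.
MST edges: B—I, C—D, E—G, G—I, B—H, A—B, F—H, C—H; total weight 1+3+3+3+4+6+6+7 = 33.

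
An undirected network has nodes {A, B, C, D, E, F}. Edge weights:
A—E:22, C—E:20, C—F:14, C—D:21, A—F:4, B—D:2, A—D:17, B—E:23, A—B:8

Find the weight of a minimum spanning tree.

48

Grow the tree from D using Prim:
Step 1: frontier [B—D 2, A—D 17, C—D 21] → take B—D (2); add B.
Step 2: frontier [A—B 8, B—E 23, A—D 17, C—D 21] → take A—B (8); add A.
Step 3: frontier [A—F 4, A—E 22, B—E 23, C—D 21] → take A—F (4); add F.
Step 4: frontier [A—E 22, B—E 23, C—D 21, C—F 14] → take C—F (14); add C.
Step 5: frontier [A—E 22, B—E 23, C—E 20] → take C—E (20); add E.
MST edges: B—D, A—B, A—F, C—F, C—E; total weight 2+8+4+14+20 = 48.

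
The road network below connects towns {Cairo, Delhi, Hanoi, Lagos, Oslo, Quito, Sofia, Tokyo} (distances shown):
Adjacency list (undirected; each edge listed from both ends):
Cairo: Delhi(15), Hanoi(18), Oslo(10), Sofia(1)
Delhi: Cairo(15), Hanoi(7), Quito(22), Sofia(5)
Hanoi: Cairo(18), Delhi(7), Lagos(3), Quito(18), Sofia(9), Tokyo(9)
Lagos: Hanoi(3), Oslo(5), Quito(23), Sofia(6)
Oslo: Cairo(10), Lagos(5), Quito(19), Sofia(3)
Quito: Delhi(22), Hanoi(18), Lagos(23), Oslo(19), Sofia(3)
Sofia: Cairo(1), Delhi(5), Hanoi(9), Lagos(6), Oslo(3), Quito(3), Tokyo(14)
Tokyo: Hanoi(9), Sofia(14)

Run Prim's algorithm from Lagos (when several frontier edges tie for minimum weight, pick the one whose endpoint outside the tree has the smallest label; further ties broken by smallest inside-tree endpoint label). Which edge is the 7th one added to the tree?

Grow the tree from Lagos using Prim:
Step 1: cheapest edge leaving the tree is Hanoi—Lagos (3); add Hanoi.
Step 2: cheapest edge leaving the tree is Lagos—Oslo (5); add Oslo.
Step 3: cheapest edge leaving the tree is Oslo—Sofia (3); add Sofia.
Step 4: cheapest edge leaving the tree is Cairo—Sofia (1); add Cairo.
Step 5: cheapest edge leaving the tree is Quito—Sofia (3); add Quito.
Step 6: cheapest edge leaving the tree is Delhi—Sofia (5); add Delhi.
Step 7: cheapest edge leaving the tree is Hanoi—Tokyo (9); add Tokyo.
The 7th edge added is Hanoi—Tokyo.

Hanoi-Tokyo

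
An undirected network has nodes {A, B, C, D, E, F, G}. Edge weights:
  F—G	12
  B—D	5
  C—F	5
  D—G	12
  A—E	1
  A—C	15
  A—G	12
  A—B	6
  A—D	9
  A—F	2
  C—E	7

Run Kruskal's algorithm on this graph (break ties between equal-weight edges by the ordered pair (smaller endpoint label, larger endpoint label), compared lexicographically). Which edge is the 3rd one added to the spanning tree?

B-D

Sort edges by weight, then run Kruskal:
A—E (1): add. Components now {A,E} {B} {C} {D} {F} {G}
A—F (2): add. Components now {A,E,F} {B} {C} {D} {G}
B—D (5): add. Components now {A,E,F} {B,D} {C} {G}
C—F (5): add. Components now {A,C,E,F} {B,D} {G}
A—B (6): add. Components now {A,B,C,D,E,F} {G}
C—E (7): skip — C and E already connected.
A—D (9): skip — A and D already connected.
A—G (12): add. Components now {A,B,C,D,E,F,G}
The 3rd edge added is B—D.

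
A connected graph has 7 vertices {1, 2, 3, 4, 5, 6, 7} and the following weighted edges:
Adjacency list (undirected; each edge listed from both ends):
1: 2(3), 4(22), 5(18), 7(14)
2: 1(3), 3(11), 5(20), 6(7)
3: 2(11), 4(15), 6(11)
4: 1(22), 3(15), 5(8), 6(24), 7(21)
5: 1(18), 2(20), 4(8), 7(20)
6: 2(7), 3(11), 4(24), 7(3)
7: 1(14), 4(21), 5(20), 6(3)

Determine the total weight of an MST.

Prim, starting at 7.
Step 1: frontier [6—7 3, 1—7 14, 5—7 20, 4—7 21] → take 6—7 (3); add 6.
Step 2: frontier [2—6 7, 3—6 11, 4—6 24, 1—7 14, 5—7 20, 4—7 21] → take 2—6 (7); add 2.
Step 3: frontier [1—2 3, 2—3 11, 2—5 20, 3—6 11, 4—6 24, 1—7 14, 5—7 20, 4—7 21] → take 1—2 (3); add 1.
Step 4: frontier [1—5 18, 1—4 22, 2—3 11, 2—5 20, 3—6 11, 4—6 24, 5—7 20, 4—7 21] → take 2—3 (11); add 3.
Step 5: frontier [1—5 18, 1—4 22, 2—5 20, 3—4 15, 4—6 24, 5—7 20, 4—7 21] → take 3—4 (15); add 4.
Step 6: frontier [1—5 18, 2—5 20, 4—5 8, 5—7 20] → take 4—5 (8); add 5.
MST edges: 6—7, 2—6, 1—2, 2—3, 3—4, 4—5; total weight 3+7+3+11+15+8 = 47.

47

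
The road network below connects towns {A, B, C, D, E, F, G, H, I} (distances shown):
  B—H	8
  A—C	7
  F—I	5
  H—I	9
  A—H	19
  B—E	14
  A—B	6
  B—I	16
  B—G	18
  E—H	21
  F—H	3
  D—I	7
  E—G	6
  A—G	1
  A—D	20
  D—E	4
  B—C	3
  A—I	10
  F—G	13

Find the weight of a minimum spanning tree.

35

Prim's algorithm from G:
Step 1: cheapest edge leaving the tree is A—G (1); add A.
Step 2: cheapest edge leaving the tree is A—B (6); add B.
Step 3: cheapest edge leaving the tree is B—C (3); add C.
Step 4: cheapest edge leaving the tree is E—G (6); add E.
Step 5: cheapest edge leaving the tree is D—E (4); add D.
Step 6: cheapest edge leaving the tree is D—I (7); add I.
Step 7: cheapest edge leaving the tree is F—I (5); add F.
Step 8: cheapest edge leaving the tree is F—H (3); add H.
MST edges: A—G, A—B, B—C, E—G, D—E, D—I, F—I, F—H; total weight 1+6+3+6+4+7+5+3 = 35.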